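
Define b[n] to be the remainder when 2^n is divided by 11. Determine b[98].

3

b[0] = 1, b[1] = 2, b[2] = 4, b[3] = 8, b[4] = 5, b[5] = 10, b[6] = 9, b[7] = 7, b[8] = 3, b[9] = 6, b[10] = 1.
Since b[10] = b[0] = 1, the sequence is periodic with period 10.
So b[98] = b[0 + ((98-0) mod 10)] = b[8] = 3.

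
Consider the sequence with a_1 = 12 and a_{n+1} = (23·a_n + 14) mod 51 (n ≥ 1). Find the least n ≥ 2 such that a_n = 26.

We have a_1 = 12; a_2 = 35; a_3 = 3; a_4 = 32; a_5 = 36; a_6 = 26; a_7 = 0; a_8 = 14; a_9 = 30; a_{10} = 41; a_{11} = 39; a_{12} = 44; a_{13} = 6; a_{14} = 50; a_{15} = 42; a_{16} = 11; a_{17} = 12.
Since a_{17} = a_1 = 12, the sequence is periodic with period 16.
The value 26 first appears (with n ≥ 2) at a_6.

6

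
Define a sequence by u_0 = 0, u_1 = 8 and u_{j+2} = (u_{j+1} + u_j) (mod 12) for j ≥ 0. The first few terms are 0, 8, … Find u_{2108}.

0

Computing terms: u_0 = 0,  u_1 = 8,  u_2 = 8,  u_3 = 4,  u_4 = 0,  u_5 = 4,  u_6 = 4,  u_7 = 8,  u_8 = 0,  u_9 = 8.
Since (u_8, u_9) = (u_0, u_1) = (0, 8) (two consecutive terms determine the rest), the sequence is periodic with period 8.
So u_{2108} = u_{0 + ((2108-0) mod 8)} = u_4 = 0.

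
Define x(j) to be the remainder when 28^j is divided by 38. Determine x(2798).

36

Listing terms: x(0) = 1, x(1) = 28, x(2) = 24, x(3) = 26, x(4) = 6, x(5) = 16, x(6) = 30, x(7) = 4, x(8) = 36, x(9) = 20, x(10) = 28.
Since x(10) = x(1) = 28, the sequence is eventually periodic: after a pre-period of length 1 it cycles with period 9.
For j ≥ 1, x(j) depends only on (j - 1) mod 9. (2798 - 1) mod 9 = 7, so x(2798) = x(8) = 36.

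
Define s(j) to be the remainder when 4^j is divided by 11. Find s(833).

9

Computing terms: s(0) = 1, s(1) = 4, s(2) = 5, s(3) = 9, s(4) = 3, s(5) = 1.
Since s(5) = s(0) = 1, the sequence is periodic with period 5.
So s(833) = s(0 + ((833-0) mod 5)) = s(3) = 9.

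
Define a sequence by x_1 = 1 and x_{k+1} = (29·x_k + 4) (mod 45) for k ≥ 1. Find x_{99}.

16

Computing terms: x_1 = 1, x_2 = 33, x_3 = 16, x_4 = 18, x_5 = 31, x_6 = 3, x_7 = 1.
The sequence repeats with period 6.
(99 - 1) mod 6 = 2, so x_{99} = x_3 = 16.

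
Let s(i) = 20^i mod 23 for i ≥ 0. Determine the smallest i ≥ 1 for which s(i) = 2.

18

Computing terms: s(0) = 1,  s(1) = 20,  s(2) = 9,  s(3) = 19,  s(4) = 12,  s(5) = 10,  s(6) = 16,  s(7) = 21,  s(8) = 6,  s(9) = 5,  s(10) = 8,  s(11) = 22,  s(12) = 3,  s(13) = 14,  s(14) = 4,  s(15) = 11,  s(16) = 13,  s(17) = 7,  s(18) = 2,  s(19) = 17,  s(20) = 18,  s(21) = 15,  s(22) = 1.
The sequence repeats with period 22.
The value 2 first appears (with i ≥ 1) at s(18).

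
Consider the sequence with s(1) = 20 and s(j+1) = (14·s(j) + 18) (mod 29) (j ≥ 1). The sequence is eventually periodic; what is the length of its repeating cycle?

28

Listing terms: s(1) = 20, s(2) = 8, s(3) = 14, s(4) = 11, s(5) = 27, s(6) = 19, s(7) = 23, s(8) = 21, s(9) = 22, s(10) = 7, s(11) = 0, s(12) = 18, s(13) = 9, s(14) = 28, s(15) = 4, s(16) = 16, s(17) = 10, s(18) = 13, s(19) = 26, s(20) = 5, s(21) = 1, s(22) = 3, s(23) = 2, s(24) = 17, s(25) = 24, s(26) = 6, s(27) = 15, s(28) = 25, s(29) = 20.
Since s(29) = s(1) = 20, the sequence is periodic with period 28.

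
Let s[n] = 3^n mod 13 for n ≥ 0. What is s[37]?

s[0] = 1, s[1] = 3, s[2] = 9, s[3] = 1.
Since s[3] = s[0] = 1, the sequence is periodic with period 3.
(37 - 0) mod 3 = 1, so s[37] = s[1] = 3.

3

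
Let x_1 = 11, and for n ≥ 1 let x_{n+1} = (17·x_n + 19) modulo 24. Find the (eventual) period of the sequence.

We have x_1 = 11; x_2 = 14; x_3 = 17; x_4 = 20; x_5 = 23; x_6 = 2; x_7 = 5; x_8 = 8; x_9 = 11.
Since x_9 = x_1 = 11, the sequence is periodic with period 8.

8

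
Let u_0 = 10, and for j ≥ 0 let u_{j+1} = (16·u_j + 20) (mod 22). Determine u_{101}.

Listing terms: u_0 = 10; u_1 = 4; u_2 = 18; u_3 = 0; u_4 = 20; u_5 = 10.
The sequence repeats with period 5.
So u_{101} = u_{0 + ((101-0) mod 5)} = u_1 = 4.

4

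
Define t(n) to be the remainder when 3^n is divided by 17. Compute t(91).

7

t(1) = 3; t(2) = 9; t(3) = 10; t(4) = 13; t(5) = 5; t(6) = 15; t(7) = 11; t(8) = 16; t(9) = 14; t(10) = 8; t(11) = 7; t(12) = 4; t(13) = 12; t(14) = 2; t(15) = 6; t(16) = 1; t(17) = 3.
Since t(17) = t(1) = 3, the sequence is periodic with period 16.
(91 - 1) mod 16 = 10, so t(91) = t(11) = 7.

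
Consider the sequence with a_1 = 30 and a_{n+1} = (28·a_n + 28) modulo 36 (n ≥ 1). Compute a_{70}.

Computing terms: a_1 = 30; a_2 = 4; a_3 = 32; a_4 = 24; a_5 = 16; a_6 = 8; a_7 = 0; a_8 = 28; a_9 = 20; a_{10} = 12; a_{11} = 4.
Since a_{11} = a_2 = 4, the sequence is eventually periodic: after a pre-period of length 1 it cycles with period 9.
For n ≥ 2, a_n depends only on (n - 2) mod 9. (70 - 2) mod 9 = 5, so a_{70} = a_7 = 0.

0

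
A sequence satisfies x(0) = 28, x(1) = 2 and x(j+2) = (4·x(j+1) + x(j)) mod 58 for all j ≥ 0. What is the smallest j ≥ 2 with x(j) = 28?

14

We have x(0) = 28,  x(1) = 2,  x(2) = 36,  x(3) = 30,  x(4) = 40,  x(5) = 16,  x(6) = 46,  x(7) = 26,  x(8) = 34,  x(9) = 46,  x(10) = 44,  x(11) = 48,  x(12) = 4,  x(13) = 6,  x(14) = 28,  x(15) = 2.
The sequence repeats with period 14.
The value 28 next appears (with j ≥ 2) at x(14).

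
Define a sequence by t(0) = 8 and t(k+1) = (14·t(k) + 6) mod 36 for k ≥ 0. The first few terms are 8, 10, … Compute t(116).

We have t(0) = 8,  t(1) = 10,  t(2) = 2,  t(3) = 34,  t(4) = 14,  t(5) = 22,  t(6) = 26,  t(7) = 10.
Since t(7) = t(1) = 10, the sequence is eventually periodic: after a pre-period of length 1 it cycles with period 6.
For k ≥ 1, t(k) depends only on (k - 1) mod 6. (116 - 1) mod 6 = 1, so t(116) = t(2) = 2.

2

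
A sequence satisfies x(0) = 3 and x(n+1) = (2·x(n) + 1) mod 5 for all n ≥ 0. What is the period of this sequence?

Listing terms: x(0) = 3, x(1) = 2, x(2) = 0, x(3) = 1, x(4) = 3.
Since x(4) = x(0) = 3, the sequence is periodic with period 4.

4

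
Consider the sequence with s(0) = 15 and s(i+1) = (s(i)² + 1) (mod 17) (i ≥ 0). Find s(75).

Computing terms: s(0) = 15,  s(1) = 5,  s(2) = 9,  s(3) = 14,  s(4) = 10,  s(5) = 16,  s(6) = 2,  s(7) = 5.
Since s(7) = s(1) = 5, the sequence is eventually periodic: after a pre-period of length 1 it cycles with period 6.
For i ≥ 1, s(i) depends only on (i - 1) mod 6. (75 - 1) mod 6 = 2, so s(75) = s(3) = 14.

14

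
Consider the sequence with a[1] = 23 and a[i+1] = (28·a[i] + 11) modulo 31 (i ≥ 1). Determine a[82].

Computing terms: a[1] = 23; a[2] = 4; a[3] = 30; a[4] = 14; a[5] = 0; a[6] = 11; a[7] = 9; a[8] = 15; a[9] = 28; a[10] = 20; a[11] = 13; a[12] = 3; a[13] = 2; a[14] = 5; a[15] = 27; a[16] = 23.
Since a[16] = a[1] = 23, the sequence is periodic with period 15.
(82 - 1) mod 15 = 6, so a[82] = a[7] = 9.

9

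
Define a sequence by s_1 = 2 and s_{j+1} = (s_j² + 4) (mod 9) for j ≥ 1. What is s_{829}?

We have s_1 = 2; s_2 = 8; s_3 = 5; s_4 = 2.
The sequence repeats with period 3.
So s_{829} = s_{1 + ((829-1) mod 3)} = s_1 = 2.

2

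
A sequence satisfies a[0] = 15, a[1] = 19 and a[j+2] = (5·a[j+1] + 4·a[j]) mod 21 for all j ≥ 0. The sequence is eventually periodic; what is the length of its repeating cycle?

Computing terms: a[0] = 15,  a[1] = 19,  a[2] = 8,  a[3] = 11,  a[4] = 3,  a[5] = 17,  a[6] = 13,  a[7] = 7,  a[8] = 3,  a[9] = 1,  a[10] = 17,  a[11] = 5,  a[12] = 9,  a[13] = 2,  a[14] = 4,  a[15] = 7,  a[16] = 9,  a[17] = 10,  a[18] = 2,  a[19] = 8,  a[20] = 6,  a[21] = 20,  a[22] = 19,  a[23] = 7,  a[24] = 6,  a[25] = 16,  a[26] = 20,  a[27] = 17,  a[28] = 18,  a[29] = 11,  a[30] = 1,  a[31] = 7,  a[32] = 18,  a[33] = 13,  a[34] = 11,  a[35] = 2,  a[36] = 12,  a[37] = 5,  a[38] = 10,  a[39] = 7,  a[40] = 12,  a[41] = 4,  a[42] = 5,  a[43] = 20,  a[44] = 15,  a[45] = 8,  a[46] = 16,  a[47] = 7,  a[48] = 15,  a[49] = 19.
The sequence repeats with period 48.

48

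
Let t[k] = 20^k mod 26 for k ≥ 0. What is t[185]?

24

We have t[0] = 1,  t[1] = 20,  t[2] = 10,  t[3] = 18,  t[4] = 22,  t[5] = 24,  t[6] = 12,  t[7] = 6,  t[8] = 16,  t[9] = 8,  t[10] = 4,  t[11] = 2,  t[12] = 14,  t[13] = 20.
Since t[13] = t[1] = 20, the sequence is eventually periodic: after a pre-period of length 1 it cycles with period 12.
For k ≥ 1, t[k] depends only on (k - 1) mod 12. (185 - 1) mod 12 = 4, so t[185] = t[5] = 24.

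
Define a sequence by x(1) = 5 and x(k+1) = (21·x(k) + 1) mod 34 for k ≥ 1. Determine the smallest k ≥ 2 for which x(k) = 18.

Computing terms: x(1) = 5, x(2) = 4, x(3) = 17, x(4) = 18, x(5) = 5.
Since x(5) = x(1) = 5, the sequence is periodic with period 4.
The value 18 first appears (with k ≥ 2) at x(4).

4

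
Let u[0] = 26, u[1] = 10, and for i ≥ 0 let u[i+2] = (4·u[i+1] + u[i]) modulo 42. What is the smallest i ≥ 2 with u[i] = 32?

We have u[0] = 26,  u[1] = 10,  u[2] = 24,  u[3] = 22,  u[4] = 28,  u[5] = 8,  u[6] = 18,  u[7] = 38,  u[8] = 2,  u[9] = 4,  u[10] = 18,  u[11] = 34,  u[12] = 28,  u[13] = 20,  u[14] = 24,  u[15] = 32,  u[16] = 26,  u[17] = 10.
The sequence repeats with period 16.
The value 32 first appears (with i ≥ 2) at u[15].

15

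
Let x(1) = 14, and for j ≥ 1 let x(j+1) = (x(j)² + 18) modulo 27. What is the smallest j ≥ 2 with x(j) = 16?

Listing terms: x(1) = 14; x(2) = 25; x(3) = 22; x(4) = 16; x(5) = 4; x(6) = 7; x(7) = 13; x(8) = 25.
Since x(8) = x(2) = 25, the sequence is eventually periodic: after a pre-period of length 1 it cycles with period 6.
The value 16 first appears (with j ≥ 2) at x(4).

4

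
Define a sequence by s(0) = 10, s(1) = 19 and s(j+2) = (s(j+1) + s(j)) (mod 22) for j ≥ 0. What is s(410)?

s(0) = 10; s(1) = 19; s(2) = 7; s(3) = 4; s(4) = 11; s(5) = 15; s(6) = 4; s(7) = 19; s(8) = 1; s(9) = 20; s(10) = 21; s(11) = 19; s(12) = 18; s(13) = 15; s(14) = 11; s(15) = 4; s(16) = 15; s(17) = 19; s(18) = 12; s(19) = 9; s(20) = 21; s(21) = 8; s(22) = 7; s(23) = 15; s(24) = 0; s(25) = 15; s(26) = 15; s(27) = 8; s(28) = 1; s(29) = 9; s(30) = 10; s(31) = 19.
The sequence repeats with period 30.
So s(410) = s(0 + ((410-0) mod 30)) = s(20) = 21.

21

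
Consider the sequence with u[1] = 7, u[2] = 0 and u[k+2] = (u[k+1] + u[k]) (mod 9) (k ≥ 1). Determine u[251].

4

We have u[1] = 7; u[2] = 0; u[3] = 7; u[4] = 7; u[5] = 5; u[6] = 3; u[7] = 8; u[8] = 2; u[9] = 1; u[10] = 3; u[11] = 4; u[12] = 7; u[13] = 2; u[14] = 0; u[15] = 2; u[16] = 2; u[17] = 4; u[18] = 6; u[19] = 1; u[20] = 7; u[21] = 8; u[22] = 6; u[23] = 5; u[24] = 2; u[25] = 7; u[26] = 0.
The sequence repeats with period 24.
(251 - 1) mod 24 = 10, so u[251] = u[11] = 4.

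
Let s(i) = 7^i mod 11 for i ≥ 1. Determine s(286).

We have s(1) = 7,  s(2) = 5,  s(3) = 2,  s(4) = 3,  s(5) = 10,  s(6) = 4,  s(7) = 6,  s(8) = 9,  s(9) = 8,  s(10) = 1,  s(11) = 7.
Since s(11) = s(1) = 7, the sequence is periodic with period 10.
So s(286) = s(1 + ((286-1) mod 10)) = s(6) = 4.

4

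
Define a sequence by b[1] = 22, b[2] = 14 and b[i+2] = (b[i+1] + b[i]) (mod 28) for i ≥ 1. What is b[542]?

Computing terms: b[1] = 22; b[2] = 14; b[3] = 8; b[4] = 22; b[5] = 2; b[6] = 24; b[7] = 26; b[8] = 22; b[9] = 20; b[10] = 14; b[11] = 6; b[12] = 20; b[13] = 26; b[14] = 18; b[15] = 16; b[16] = 6; b[17] = 22; b[18] = 0; b[19] = 22; b[20] = 22; b[21] = 16; b[22] = 10; b[23] = 26; b[24] = 8; b[25] = 6; b[26] = 14; b[27] = 20; b[28] = 6; b[29] = 26; b[30] = 4; b[31] = 2; b[32] = 6; b[33] = 8; b[34] = 14; b[35] = 22; b[36] = 8; b[37] = 2; b[38] = 10; b[39] = 12; b[40] = 22; b[41] = 6; b[42] = 0; b[43] = 6; b[44] = 6; b[45] = 12; b[46] = 18; b[47] = 2; b[48] = 20; b[49] = 22; b[50] = 14.
Since (b[49], b[50]) = (b[1], b[2]) = (22, 14) (two consecutive terms determine the rest), the sequence is periodic with period 48.
So b[542] = b[1 + ((542-1) mod 48)] = b[14] = 18.

18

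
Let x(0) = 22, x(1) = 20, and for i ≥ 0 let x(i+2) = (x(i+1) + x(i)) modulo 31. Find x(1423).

16

x(0) = 22; x(1) = 20; x(2) = 11; x(3) = 0; x(4) = 11; x(5) = 11; x(6) = 22; x(7) = 2; x(8) = 24; x(9) = 26; x(10) = 19; x(11) = 14; x(12) = 2; x(13) = 16; x(14) = 18; x(15) = 3; x(16) = 21; x(17) = 24; x(18) = 14; x(19) = 7; x(20) = 21; x(21) = 28; x(22) = 18; x(23) = 15; x(24) = 2; x(25) = 17; x(26) = 19; x(27) = 5; x(28) = 24; x(29) = 29; x(30) = 22; x(31) = 20.
Since (x(30), x(31)) = (x(0), x(1)) = (22, 20) (two consecutive terms determine the rest), the sequence is periodic with period 30.
So x(1423) = x(0 + ((1423-0) mod 30)) = x(13) = 16.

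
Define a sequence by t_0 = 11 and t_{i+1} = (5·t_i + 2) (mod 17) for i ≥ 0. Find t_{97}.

We have t_0 = 11; t_1 = 6; t_2 = 15; t_3 = 9; t_4 = 13; t_5 = 16; t_6 = 14; t_7 = 4; t_8 = 5; t_9 = 10; t_{10} = 1; t_{11} = 7; t_{12} = 3; t_{13} = 0; t_{14} = 2; t_{15} = 12; t_{16} = 11.
The sequence repeats with period 16.
So t_{97} = t_{0 + ((97-0) mod 16)} = t_1 = 6.

6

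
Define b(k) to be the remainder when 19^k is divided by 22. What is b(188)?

5

b(1) = 19,  b(2) = 9,  b(3) = 17,  b(4) = 15,  b(5) = 21,  b(6) = 3,  b(7) = 13,  b(8) = 5,  b(9) = 7,  b(10) = 1,  b(11) = 19.
The sequence repeats with period 10.
(188 - 1) mod 10 = 7, so b(188) = b(8) = 5.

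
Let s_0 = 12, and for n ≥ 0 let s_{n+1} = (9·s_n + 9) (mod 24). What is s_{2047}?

Computing terms: s_0 = 12; s_1 = 21; s_2 = 6; s_3 = 15; s_4 = 0; s_5 = 9; s_6 = 18; s_7 = 3; s_8 = 12.
Since s_8 = s_0 = 12, the sequence is periodic with period 8.
(2047 - 0) mod 8 = 7, so s_{2047} = s_7 = 3.

3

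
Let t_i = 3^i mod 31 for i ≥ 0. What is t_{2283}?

Listing terms: t_0 = 1,  t_1 = 3,  t_2 = 9,  t_3 = 27,  t_4 = 19,  t_5 = 26,  t_6 = 16,  t_7 = 17,  t_8 = 20,  t_9 = 29,  t_{10} = 25,  t_{11} = 13,  t_{12} = 8,  t_{13} = 24,  t_{14} = 10,  t_{15} = 30,  t_{16} = 28,  t_{17} = 22,  t_{18} = 4,  t_{19} = 12,  t_{20} = 5,  t_{21} = 15,  t_{22} = 14,  t_{23} = 11,  t_{24} = 2,  t_{25} = 6,  t_{26} = 18,  t_{27} = 23,  t_{28} = 7,  t_{29} = 21,  t_{30} = 1.
The sequence repeats with period 30.
(2283 - 0) mod 30 = 3, so t_{2283} = t_3 = 27.

27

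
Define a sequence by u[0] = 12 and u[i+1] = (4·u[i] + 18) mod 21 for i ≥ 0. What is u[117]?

u[0] = 12; u[1] = 3; u[2] = 9; u[3] = 12.
Since u[3] = u[0] = 12, the sequence is periodic with period 3.
So u[117] = u[0 + ((117-0) mod 3)] = u[0] = 12.

12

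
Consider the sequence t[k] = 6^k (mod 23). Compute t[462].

t[1] = 6, t[2] = 13, t[3] = 9, t[4] = 8, t[5] = 2, t[6] = 12, t[7] = 3, t[8] = 18, t[9] = 16, t[10] = 4, t[11] = 1, t[12] = 6.
Since t[12] = t[1] = 6, the sequence is periodic with period 11.
(462 - 1) mod 11 = 10, so t[462] = t[11] = 1.

1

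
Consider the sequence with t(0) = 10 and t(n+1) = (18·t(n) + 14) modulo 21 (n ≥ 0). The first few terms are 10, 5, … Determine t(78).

17

We have t(0) = 10, t(1) = 5, t(2) = 20, t(3) = 17, t(4) = 5.
Since t(4) = t(1) = 5, the sequence is eventually periodic: after a pre-period of length 1 it cycles with period 3.
For n ≥ 1, t(n) depends only on (n - 1) mod 3. (78 - 1) mod 3 = 2, so t(78) = t(3) = 17.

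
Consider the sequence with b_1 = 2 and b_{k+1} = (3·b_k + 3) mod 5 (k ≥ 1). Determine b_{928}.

3

Listing terms: b_1 = 2; b_2 = 4; b_3 = 0; b_4 = 3; b_5 = 2.
The sequence repeats with period 4.
So b_{928} = b_{1 + ((928-1) mod 4)} = b_4 = 3.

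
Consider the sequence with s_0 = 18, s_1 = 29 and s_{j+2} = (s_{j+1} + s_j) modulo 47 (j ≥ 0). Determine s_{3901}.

s_0 = 18; s_1 = 29; s_2 = 0; s_3 = 29; s_4 = 29; s_5 = 11; s_6 = 40; s_7 = 4; s_8 = 44; s_9 = 1; s_{10} = 45; s_{11} = 46; s_{12} = 44; s_{13} = 43; s_{14} = 40; s_{15} = 36; s_{16} = 29; s_{17} = 18; s_{18} = 0; s_{19} = 18; s_{20} = 18; s_{21} = 36; s_{22} = 7; s_{23} = 43; s_{24} = 3; s_{25} = 46; s_{26} = 2; s_{27} = 1; s_{28} = 3; s_{29} = 4; s_{30} = 7; s_{31} = 11; s_{32} = 18; s_{33} = 29.
The sequence repeats with period 32.
So s_{3901} = s_{0 + ((3901-0) mod 32)} = s_{29} = 4.

4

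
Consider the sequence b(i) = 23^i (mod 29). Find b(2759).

23

Listing terms: b(0) = 1; b(1) = 23; b(2) = 7; b(3) = 16; b(4) = 20; b(5) = 25; b(6) = 24; b(7) = 1.
Since b(7) = b(0) = 1, the sequence is periodic with period 7.
So b(2759) = b(0 + ((2759-0) mod 7)) = b(1) = 23.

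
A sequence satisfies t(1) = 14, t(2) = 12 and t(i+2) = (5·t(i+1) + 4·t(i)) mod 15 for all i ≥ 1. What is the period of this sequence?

t(1) = 14,  t(2) = 12,  t(3) = 11,  t(4) = 13,  t(5) = 4,  t(6) = 12,  t(7) = 1,  t(8) = 8,  t(9) = 14,  t(10) = 12.
Since (t(9), t(10)) = (t(1), t(2)) = (14, 12) (two consecutive terms determine the rest), the sequence is periodic with period 8.

8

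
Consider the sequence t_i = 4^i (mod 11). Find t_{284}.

3

Listing terms: t_0 = 1; t_1 = 4; t_2 = 5; t_3 = 9; t_4 = 3; t_5 = 1.
The sequence repeats with period 5.
(284 - 0) mod 5 = 4, so t_{284} = t_4 = 3.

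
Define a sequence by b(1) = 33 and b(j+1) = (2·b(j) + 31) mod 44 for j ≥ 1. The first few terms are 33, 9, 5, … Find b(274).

41

Computing terms: b(1) = 33,  b(2) = 9,  b(3) = 5,  b(4) = 41,  b(5) = 25,  b(6) = 37,  b(7) = 17,  b(8) = 21,  b(9) = 29,  b(10) = 1,  b(11) = 33.
Since b(11) = b(1) = 33, the sequence is periodic with period 10.
So b(274) = b(1 + ((274-1) mod 10)) = b(4) = 41.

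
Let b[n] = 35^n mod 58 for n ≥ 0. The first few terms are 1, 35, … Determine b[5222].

1

b[0] = 1, b[1] = 35, b[2] = 7, b[3] = 13, b[4] = 49, b[5] = 33, b[6] = 53, b[7] = 57, b[8] = 23, b[9] = 51, b[10] = 45, b[11] = 9, b[12] = 25, b[13] = 5, b[14] = 1.
Since b[14] = b[0] = 1, the sequence is periodic with period 14.
So b[5222] = b[0 + ((5222-0) mod 14)] = b[0] = 1.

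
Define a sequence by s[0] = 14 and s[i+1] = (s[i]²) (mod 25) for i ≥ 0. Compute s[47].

Listing terms: s[0] = 14, s[1] = 21, s[2] = 16, s[3] = 6, s[4] = 11, s[5] = 21.
Since s[5] = s[1] = 21, the sequence is eventually periodic: after a pre-period of length 1 it cycles with period 4.
For i ≥ 1, s[i] depends only on (i - 1) mod 4. (47 - 1) mod 4 = 2, so s[47] = s[3] = 6.

6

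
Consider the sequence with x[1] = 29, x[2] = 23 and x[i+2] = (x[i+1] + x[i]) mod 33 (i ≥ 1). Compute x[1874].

x[1] = 29; x[2] = 23; x[3] = 19; x[4] = 9; x[5] = 28; x[6] = 4; x[7] = 32; x[8] = 3; x[9] = 2; x[10] = 5; x[11] = 7; x[12] = 12; x[13] = 19; x[14] = 31; x[15] = 17; x[16] = 15; x[17] = 32; x[18] = 14; x[19] = 13; x[20] = 27; x[21] = 7; x[22] = 1; x[23] = 8; x[24] = 9; x[25] = 17; x[26] = 26; x[27] = 10; x[28] = 3; x[29] = 13; x[30] = 16; x[31] = 29; x[32] = 12; x[33] = 8; x[34] = 20; x[35] = 28; x[36] = 15; x[37] = 10; x[38] = 25; x[39] = 2; x[40] = 27; x[41] = 29; x[42] = 23.
Since (x[41], x[42]) = (x[1], x[2]) = (29, 23) (two consecutive terms determine the rest), the sequence is periodic with period 40.
So x[1874] = x[1 + ((1874-1) mod 40)] = x[34] = 20.

20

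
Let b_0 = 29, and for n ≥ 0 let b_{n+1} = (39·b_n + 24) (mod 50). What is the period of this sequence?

b_0 = 29,  b_1 = 5,  b_2 = 19,  b_3 = 15,  b_4 = 9,  b_5 = 25,  b_6 = 49,  b_7 = 35,  b_8 = 39,  b_9 = 45,  b_{10} = 29.
The sequence repeats with period 10.

10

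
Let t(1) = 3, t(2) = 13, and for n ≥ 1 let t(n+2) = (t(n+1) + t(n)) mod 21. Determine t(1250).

13

Computing terms: t(1) = 3; t(2) = 13; t(3) = 16; t(4) = 8; t(5) = 3; t(6) = 11; t(7) = 14; t(8) = 4; t(9) = 18; t(10) = 1; t(11) = 19; t(12) = 20; t(13) = 18; t(14) = 17; t(15) = 14; t(16) = 10; t(17) = 3; t(18) = 13.
The sequence repeats with period 16.
(1250 - 1) mod 16 = 1, so t(1250) = t(2) = 13.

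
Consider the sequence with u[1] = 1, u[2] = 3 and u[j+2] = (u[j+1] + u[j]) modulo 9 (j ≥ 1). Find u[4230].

0

Listing terms: u[1] = 1,  u[2] = 3,  u[3] = 4,  u[4] = 7,  u[5] = 2,  u[6] = 0,  u[7] = 2,  u[8] = 2,  u[9] = 4,  u[10] = 6,  u[11] = 1,  u[12] = 7,  u[13] = 8,  u[14] = 6,  u[15] = 5,  u[16] = 2,  u[17] = 7,  u[18] = 0,  u[19] = 7,  u[20] = 7,  u[21] = 5,  u[22] = 3,  u[23] = 8,  u[24] = 2,  u[25] = 1,  u[26] = 3.
Since (u[25], u[26]) = (u[1], u[2]) = (1, 3) (two consecutive terms determine the rest), the sequence is periodic with period 24.
So u[4230] = u[1 + ((4230-1) mod 24)] = u[6] = 0.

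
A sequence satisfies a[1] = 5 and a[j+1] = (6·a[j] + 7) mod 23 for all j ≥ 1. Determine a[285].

9

Computing terms: a[1] = 5; a[2] = 14; a[3] = 22; a[4] = 1; a[5] = 13; a[6] = 16; a[7] = 11; a[8] = 4; a[9] = 8; a[10] = 9; a[11] = 15; a[12] = 5.
The sequence repeats with period 11.
So a[285] = a[1 + ((285-1) mod 11)] = a[10] = 9.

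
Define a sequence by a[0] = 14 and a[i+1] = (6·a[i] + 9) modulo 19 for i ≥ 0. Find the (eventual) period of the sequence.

a[0] = 14; a[1] = 17; a[2] = 16; a[3] = 10; a[4] = 12; a[5] = 5; a[6] = 1; a[7] = 15; a[8] = 4; a[9] = 14.
The sequence repeats with period 9.

9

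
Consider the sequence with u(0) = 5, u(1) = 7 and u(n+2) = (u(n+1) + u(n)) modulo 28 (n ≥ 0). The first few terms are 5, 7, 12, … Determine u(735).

We have u(0) = 5,  u(1) = 7,  u(2) = 12,  u(3) = 19,  u(4) = 3,  u(5) = 22,  u(6) = 25,  u(7) = 19,  u(8) = 16,  u(9) = 7,  u(10) = 23,  u(11) = 2,  u(12) = 25,  u(13) = 27,  u(14) = 24,  u(15) = 23,  u(16) = 19,  u(17) = 14,  u(18) = 5,  u(19) = 19,  u(20) = 24,  u(21) = 15,  u(22) = 11,  u(23) = 26,  u(24) = 9,  u(25) = 7,  u(26) = 16,  u(27) = 23,  u(28) = 11,  u(29) = 6,  u(30) = 17,  u(31) = 23,  u(32) = 12,  u(33) = 7,  u(34) = 19,  u(35) = 26,  u(36) = 17,  u(37) = 15,  u(38) = 4,  u(39) = 19,  u(40) = 23,  u(41) = 14,  u(42) = 9,  u(43) = 23,  u(44) = 4,  u(45) = 27,  u(46) = 3,  u(47) = 2,  u(48) = 5,  u(49) = 7.
Since (u(48), u(49)) = (u(0), u(1)) = (5, 7) (two consecutive terms determine the rest), the sequence is periodic with period 48.
So u(735) = u(0 + ((735-0) mod 48)) = u(15) = 23.

23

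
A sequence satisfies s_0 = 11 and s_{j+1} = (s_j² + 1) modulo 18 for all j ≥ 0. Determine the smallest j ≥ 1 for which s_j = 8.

Listing terms: s_0 = 11; s_1 = 14; s_2 = 17; s_3 = 2; s_4 = 5; s_5 = 8; s_6 = 11.
Since s_6 = s_0 = 11, the sequence is periodic with period 6.
The value 8 first appears (with j ≥ 1) at s_5.

5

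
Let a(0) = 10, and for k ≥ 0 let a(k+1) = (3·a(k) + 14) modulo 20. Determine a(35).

Computing terms: a(0) = 10, a(1) = 4, a(2) = 6, a(3) = 12, a(4) = 10.
Since a(4) = a(0) = 10, the sequence is periodic with period 4.
So a(35) = a(0 + ((35-0) mod 4)) = a(3) = 12.

12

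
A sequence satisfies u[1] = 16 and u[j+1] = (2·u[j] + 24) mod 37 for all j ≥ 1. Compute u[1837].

We have u[1] = 16,  u[2] = 19,  u[3] = 25,  u[4] = 0,  u[5] = 24,  u[6] = 35,  u[7] = 20,  u[8] = 27,  u[9] = 4,  u[10] = 32,  u[11] = 14,  u[12] = 15,  u[13] = 17,  u[14] = 21,  u[15] = 29,  u[16] = 8,  u[17] = 3,  u[18] = 30,  u[19] = 10,  u[20] = 7,  u[21] = 1,  u[22] = 26,  u[23] = 2,  u[24] = 28,  u[25] = 6,  u[26] = 36,  u[27] = 22,  u[28] = 31,  u[29] = 12,  u[30] = 11,  u[31] = 9,  u[32] = 5,  u[33] = 34,  u[34] = 18,  u[35] = 23,  u[36] = 33,  u[37] = 16.
Since u[37] = u[1] = 16, the sequence is periodic with period 36.
(1837 - 1) mod 36 = 0, so u[1837] = u[1] = 16.

16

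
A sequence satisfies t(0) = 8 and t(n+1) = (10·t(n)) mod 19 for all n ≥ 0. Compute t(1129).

t(0) = 8; t(1) = 4; t(2) = 2; t(3) = 1; t(4) = 10; t(5) = 5; t(6) = 12; t(7) = 6; t(8) = 3; t(9) = 11; t(10) = 15; t(11) = 17; t(12) = 18; t(13) = 9; t(14) = 14; t(15) = 7; t(16) = 13; t(17) = 16; t(18) = 8.
The sequence repeats with period 18.
So t(1129) = t(0 + ((1129-0) mod 18)) = t(13) = 9.

9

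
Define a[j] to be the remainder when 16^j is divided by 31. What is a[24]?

2

Computing terms: a[0] = 1, a[1] = 16, a[2] = 8, a[3] = 4, a[4] = 2, a[5] = 1.
Since a[5] = a[0] = 1, the sequence is periodic with period 5.
(24 - 0) mod 5 = 4, so a[24] = a[4] = 2.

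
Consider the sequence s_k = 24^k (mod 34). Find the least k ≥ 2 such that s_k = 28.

We have s_1 = 24,  s_2 = 32,  s_3 = 20,  s_4 = 4,  s_5 = 28,  s_6 = 26,  s_7 = 12,  s_8 = 16,  s_9 = 10,  s_{10} = 2,  s_{11} = 14,  s_{12} = 30,  s_{13} = 6,  s_{14} = 8,  s_{15} = 22,  s_{16} = 18,  s_{17} = 24.
Since s_{17} = s_1 = 24, the sequence is periodic with period 16.
The value 28 first appears (with k ≥ 2) at s_5.

5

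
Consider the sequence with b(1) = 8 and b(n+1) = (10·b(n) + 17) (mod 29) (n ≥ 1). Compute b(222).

We have b(1) = 8; b(2) = 10; b(3) = 1; b(4) = 27; b(5) = 26; b(6) = 16; b(7) = 3; b(8) = 18; b(9) = 23; b(10) = 15; b(11) = 22; b(12) = 5; b(13) = 9; b(14) = 20; b(15) = 14; b(16) = 12; b(17) = 21; b(18) = 24; b(19) = 25; b(20) = 6; b(21) = 19; b(22) = 4; b(23) = 28; b(24) = 7; b(25) = 0; b(26) = 17; b(27) = 13; b(28) = 2; b(29) = 8.
Since b(29) = b(1) = 8, the sequence is periodic with period 28.
So b(222) = b(1 + ((222-1) mod 28)) = b(26) = 17.

17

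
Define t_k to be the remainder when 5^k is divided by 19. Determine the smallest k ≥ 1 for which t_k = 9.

t_0 = 1; t_1 = 5; t_2 = 6; t_3 = 11; t_4 = 17; t_5 = 9; t_6 = 7; t_7 = 16; t_8 = 4; t_9 = 1.
Since t_9 = t_0 = 1, the sequence is periodic with period 9.
The value 9 first appears (with k ≥ 1) at t_5.

5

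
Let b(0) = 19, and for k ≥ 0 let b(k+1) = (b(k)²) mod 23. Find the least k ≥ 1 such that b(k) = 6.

5

b(0) = 19; b(1) = 16; b(2) = 3; b(3) = 9; b(4) = 12; b(5) = 6; b(6) = 13; b(7) = 8; b(8) = 18; b(9) = 2; b(10) = 4; b(11) = 16.
Since b(11) = b(1) = 16, the sequence is eventually periodic: after a pre-period of length 1 it cycles with period 10.
The value 6 first appears (with k ≥ 1) at b(5).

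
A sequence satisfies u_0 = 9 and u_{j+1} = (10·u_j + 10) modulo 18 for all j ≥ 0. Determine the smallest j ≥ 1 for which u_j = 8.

8

Listing terms: u_0 = 9,  u_1 = 10,  u_2 = 2,  u_3 = 12,  u_4 = 4,  u_5 = 14,  u_6 = 6,  u_7 = 16,  u_8 = 8,  u_9 = 0,  u_{10} = 10.
Since u_{10} = u_1 = 10, the sequence is eventually periodic: after a pre-period of length 1 it cycles with period 9.
The value 8 first appears (with j ≥ 1) at u_8.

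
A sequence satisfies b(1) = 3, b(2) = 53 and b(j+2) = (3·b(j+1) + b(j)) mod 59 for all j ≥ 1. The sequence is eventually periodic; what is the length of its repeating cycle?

24

b(1) = 3; b(2) = 53; b(3) = 44; b(4) = 8; b(5) = 9; b(6) = 35; b(7) = 55; b(8) = 23; b(9) = 6; b(10) = 41; b(11) = 11; b(12) = 15; b(13) = 56; b(14) = 6; b(15) = 15; b(16) = 51; b(17) = 50; b(18) = 24; b(19) = 4; b(20) = 36; b(21) = 53; b(22) = 18; b(23) = 48; b(24) = 44; b(25) = 3; b(26) = 53.
The sequence repeats with period 24.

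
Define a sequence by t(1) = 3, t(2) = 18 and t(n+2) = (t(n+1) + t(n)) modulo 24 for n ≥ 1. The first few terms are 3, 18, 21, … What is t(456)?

15

We have t(1) = 3,  t(2) = 18,  t(3) = 21,  t(4) = 15,  t(5) = 12,  t(6) = 3,  t(7) = 15,  t(8) = 18,  t(9) = 9,  t(10) = 3,  t(11) = 12,  t(12) = 15,  t(13) = 3,  t(14) = 18.
The sequence repeats with period 12.
(456 - 1) mod 12 = 11, so t(456) = t(12) = 15.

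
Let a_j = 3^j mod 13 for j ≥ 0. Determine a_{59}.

9

We have a_0 = 1,  a_1 = 3,  a_2 = 9,  a_3 = 1.
The sequence repeats with period 3.
So a_{59} = a_{0 + ((59-0) mod 3)} = a_2 = 9.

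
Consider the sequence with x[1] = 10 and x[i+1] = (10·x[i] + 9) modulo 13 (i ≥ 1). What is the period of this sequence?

6

x[1] = 10; x[2] = 5; x[3] = 7; x[4] = 1; x[5] = 6; x[6] = 4; x[7] = 10.
The sequence repeats with period 6.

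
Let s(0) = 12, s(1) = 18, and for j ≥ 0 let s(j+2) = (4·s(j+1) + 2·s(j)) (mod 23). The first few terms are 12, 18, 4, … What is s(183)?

Computing terms: s(0) = 12, s(1) = 18, s(2) = 4, s(3) = 6, s(4) = 9, s(5) = 2, s(6) = 3, s(7) = 16, s(8) = 1, s(9) = 13, s(10) = 8, s(11) = 12, s(12) = 18.
The sequence repeats with period 11.
(183 - 0) mod 11 = 7, so s(183) = s(7) = 16.

16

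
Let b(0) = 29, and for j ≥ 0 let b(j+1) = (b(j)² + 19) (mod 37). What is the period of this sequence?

3

We have b(0) = 29,  b(1) = 9,  b(2) = 26,  b(3) = 29.
Since b(3) = b(0) = 29, the sequence is periodic with period 3.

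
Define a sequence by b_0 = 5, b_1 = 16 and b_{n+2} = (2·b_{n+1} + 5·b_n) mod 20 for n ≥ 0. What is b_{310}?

17

Computing terms: b_0 = 5; b_1 = 16; b_2 = 17; b_3 = 14; b_4 = 13; b_5 = 16; b_6 = 17.
Since (b_5, b_6) = (b_1, b_2) = (16, 17) (two consecutive terms determine the rest), the sequence is eventually periodic: after a pre-period of length 1 it cycles with period 4.
For n ≥ 1, b_n depends only on (n - 1) mod 4. (310 - 1) mod 4 = 1, so b_{310} = b_2 = 17.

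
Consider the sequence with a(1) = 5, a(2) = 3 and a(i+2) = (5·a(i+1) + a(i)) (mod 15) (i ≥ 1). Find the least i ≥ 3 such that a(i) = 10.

Listing terms: a(1) = 5; a(2) = 3; a(3) = 5; a(4) = 13; a(5) = 10; a(6) = 3; a(7) = 10; a(8) = 8; a(9) = 5; a(10) = 3.
Since (a(9), a(10)) = (a(1), a(2)) = (5, 3) (two consecutive terms determine the rest), the sequence is periodic with period 8.
The value 10 first appears (with i ≥ 3) at a(5).

5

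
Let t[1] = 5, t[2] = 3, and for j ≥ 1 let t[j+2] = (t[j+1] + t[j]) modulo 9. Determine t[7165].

4

Computing terms: t[1] = 5,  t[2] = 3,  t[3] = 8,  t[4] = 2,  t[5] = 1,  t[6] = 3,  t[7] = 4,  t[8] = 7,  t[9] = 2,  t[10] = 0,  t[11] = 2,  t[12] = 2,  t[13] = 4,  t[14] = 6,  t[15] = 1,  t[16] = 7,  t[17] = 8,  t[18] = 6,  t[19] = 5,  t[20] = 2,  t[21] = 7,  t[22] = 0,  t[23] = 7,  t[24] = 7,  t[25] = 5,  t[26] = 3.
Since (t[25], t[26]) = (t[1], t[2]) = (5, 3) (two consecutive terms determine the rest), the sequence is periodic with period 24.
So t[7165] = t[1 + ((7165-1) mod 24)] = t[13] = 4.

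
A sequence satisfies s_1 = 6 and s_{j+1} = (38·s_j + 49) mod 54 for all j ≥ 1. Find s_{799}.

15

s_1 = 6; s_2 = 7; s_3 = 45; s_4 = 31; s_5 = 39; s_6 = 19; s_7 = 15; s_8 = 25; s_9 = 27; s_{10} = 49; s_{11} = 21; s_{12} = 37; s_{13} = 51; s_{14} = 43; s_{15} = 9; s_{16} = 13; s_{17} = 3; s_{18} = 1; s_{19} = 33; s_{20} = 7.
Since s_{20} = s_2 = 7, the sequence is eventually periodic: after a pre-period of length 1 it cycles with period 18.
For j ≥ 2, s_j depends only on (j - 2) mod 18. (799 - 2) mod 18 = 5, so s_{799} = s_7 = 15.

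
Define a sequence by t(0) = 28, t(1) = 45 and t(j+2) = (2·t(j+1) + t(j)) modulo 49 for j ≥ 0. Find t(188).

Computing terms: t(0) = 28; t(1) = 45; t(2) = 20; t(3) = 36; t(4) = 43; t(5) = 24; t(6) = 42; t(7) = 10; t(8) = 13; t(9) = 36; t(10) = 36; t(11) = 10; t(12) = 7; t(13) = 24; t(14) = 6; t(15) = 36; t(16) = 29; t(17) = 45; t(18) = 21; t(19) = 38; t(20) = 48; t(21) = 36; t(22) = 22; t(23) = 31; t(24) = 35; t(25) = 3; t(26) = 41; t(27) = 36; t(28) = 15; t(29) = 17; t(30) = 0; t(31) = 17; t(32) = 34; t(33) = 36; t(34) = 8; t(35) = 3; t(36) = 14; t(37) = 31; t(38) = 27; t(39) = 36; t(40) = 1; t(41) = 38; t(42) = 28; t(43) = 45.
The sequence repeats with period 42.
So t(188) = t(0 + ((188-0) mod 42)) = t(20) = 48.

48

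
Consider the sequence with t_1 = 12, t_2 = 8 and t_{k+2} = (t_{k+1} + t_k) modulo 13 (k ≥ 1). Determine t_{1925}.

6

Listing terms: t_1 = 12; t_2 = 8; t_3 = 7; t_4 = 2; t_5 = 9; t_6 = 11; t_7 = 7; t_8 = 5; t_9 = 12; t_{10} = 4; t_{11} = 3; t_{12} = 7; t_{13} = 10; t_{14} = 4; t_{15} = 1; t_{16} = 5; t_{17} = 6; t_{18} = 11; t_{19} = 4; t_{20} = 2; t_{21} = 6; t_{22} = 8; t_{23} = 1; t_{24} = 9; t_{25} = 10; t_{26} = 6; t_{27} = 3; t_{28} = 9; t_{29} = 12; t_{30} = 8.
The sequence repeats with period 28.
(1925 - 1) mod 28 = 20, so t_{1925} = t_{21} = 6.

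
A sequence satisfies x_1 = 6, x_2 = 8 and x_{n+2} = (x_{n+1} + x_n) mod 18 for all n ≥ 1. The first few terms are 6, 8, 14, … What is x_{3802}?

Listing terms: x_1 = 6,  x_2 = 8,  x_3 = 14,  x_4 = 4,  x_5 = 0,  x_6 = 4,  x_7 = 4,  x_8 = 8,  x_9 = 12,  x_{10} = 2,  x_{11} = 14,  x_{12} = 16,  x_{13} = 12,  x_{14} = 10,  x_{15} = 4,  x_{16} = 14,  x_{17} = 0,  x_{18} = 14,  x_{19} = 14,  x_{20} = 10,  x_{21} = 6,  x_{22} = 16,  x_{23} = 4,  x_{24} = 2,  x_{25} = 6,  x_{26} = 8.
Since (x_{25}, x_{26}) = (x_1, x_2) = (6, 8) (two consecutive terms determine the rest), the sequence is periodic with period 24.
(3802 - 1) mod 24 = 9, so x_{3802} = x_{10} = 2.

2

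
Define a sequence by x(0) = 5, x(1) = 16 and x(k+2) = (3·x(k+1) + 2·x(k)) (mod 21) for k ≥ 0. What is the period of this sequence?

48

Listing terms: x(0) = 5,  x(1) = 16,  x(2) = 16,  x(3) = 17,  x(4) = 20,  x(5) = 10,  x(6) = 7,  x(7) = 20,  x(8) = 11,  x(9) = 10,  x(10) = 10,  x(11) = 8,  x(12) = 2,  x(13) = 1,  x(14) = 7,  x(15) = 2,  x(16) = 20,  x(17) = 1,  x(18) = 1,  x(19) = 5,  x(20) = 17,  x(21) = 19,  x(22) = 7,  x(23) = 17,  x(24) = 2,  x(25) = 19,  x(26) = 19,  x(27) = 11,  x(28) = 8,  x(29) = 4,  x(30) = 7,  x(31) = 8,  x(32) = 17,  x(33) = 4,  x(34) = 4,  x(35) = 20,  x(36) = 5,  x(37) = 13,  x(38) = 7,  x(39) = 5,  x(40) = 8,  x(41) = 13,  x(42) = 13,  x(43) = 2,  x(44) = 11,  x(45) = 16,  x(46) = 7,  x(47) = 11,  x(48) = 5,  x(49) = 16.
Since (x(48), x(49)) = (x(0), x(1)) = (5, 16) (two consecutive terms determine the rest), the sequence is periodic with period 48.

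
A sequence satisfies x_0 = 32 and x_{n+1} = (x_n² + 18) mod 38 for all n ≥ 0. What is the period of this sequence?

3

Computing terms: x_0 = 32,  x_1 = 16,  x_2 = 8,  x_3 = 6,  x_4 = 16.
Since x_4 = x_1 = 16, the sequence is eventually periodic: after a pre-period of length 1 it cycles with period 3.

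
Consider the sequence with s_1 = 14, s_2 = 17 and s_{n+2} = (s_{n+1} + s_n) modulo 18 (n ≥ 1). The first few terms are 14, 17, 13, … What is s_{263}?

11

s_1 = 14; s_2 = 17; s_3 = 13; s_4 = 12; s_5 = 7; s_6 = 1; s_7 = 8; s_8 = 9; s_9 = 17; s_{10} = 8; s_{11} = 7; s_{12} = 15; s_{13} = 4; s_{14} = 1; s_{15} = 5; s_{16} = 6; s_{17} = 11; s_{18} = 17; s_{19} = 10; s_{20} = 9; s_{21} = 1; s_{22} = 10; s_{23} = 11; s_{24} = 3; s_{25} = 14; s_{26} = 17.
Since (s_{25}, s_{26}) = (s_1, s_2) = (14, 17) (two consecutive terms determine the rest), the sequence is periodic with period 24.
(263 - 1) mod 24 = 22, so s_{263} = s_{23} = 11.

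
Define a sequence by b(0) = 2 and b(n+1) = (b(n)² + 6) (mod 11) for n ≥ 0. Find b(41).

10

Computing terms: b(0) = 2,  b(1) = 10,  b(2) = 7,  b(3) = 0,  b(4) = 6,  b(5) = 9,  b(6) = 10.
Since b(6) = b(1) = 10, the sequence is eventually periodic: after a pre-period of length 1 it cycles with period 5.
For n ≥ 1, b(n) depends only on (n - 1) mod 5. (41 - 1) mod 5 = 0, so b(41) = b(1) = 10.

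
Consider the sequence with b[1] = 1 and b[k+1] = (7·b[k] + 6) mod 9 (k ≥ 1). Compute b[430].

We have b[1] = 1, b[2] = 4, b[3] = 7, b[4] = 1.
The sequence repeats with period 3.
(430 - 1) mod 3 = 0, so b[430] = b[1] = 1.

1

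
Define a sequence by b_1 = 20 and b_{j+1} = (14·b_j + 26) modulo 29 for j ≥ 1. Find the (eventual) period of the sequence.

28

Computing terms: b_1 = 20,  b_2 = 16,  b_3 = 18,  b_4 = 17,  b_5 = 3,  b_6 = 10,  b_7 = 21,  b_8 = 1,  b_9 = 11,  b_{10} = 6,  b_{11} = 23,  b_{12} = 0,  b_{13} = 26,  b_{14} = 13,  b_{15} = 5,  b_{16} = 9,  b_{17} = 7,  b_{18} = 8,  b_{19} = 22,  b_{20} = 15,  b_{21} = 4,  b_{22} = 24,  b_{23} = 14,  b_{24} = 19,  b_{25} = 2,  b_{26} = 25,  b_{27} = 28,  b_{28} = 12,  b_{29} = 20.
The sequence repeats with period 28.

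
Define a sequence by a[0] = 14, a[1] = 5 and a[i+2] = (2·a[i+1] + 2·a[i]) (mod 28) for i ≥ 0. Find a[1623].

We have a[0] = 14, a[1] = 5, a[2] = 10, a[3] = 2, a[4] = 24, a[5] = 24, a[6] = 12, a[7] = 16, a[8] = 0, a[9] = 4, a[10] = 8, a[11] = 24, a[12] = 8, a[13] = 8, a[14] = 4, a[15] = 24, a[16] = 0, a[17] = 20, a[18] = 12, a[19] = 8, a[20] = 12, a[21] = 12, a[22] = 20, a[23] = 8, a[24] = 0, a[25] = 16, a[26] = 4, a[27] = 12, a[28] = 4, a[29] = 4, a[30] = 16, a[31] = 12, a[32] = 0, a[33] = 24, a[34] = 20, a[35] = 4, a[36] = 20, a[37] = 20, a[38] = 24, a[39] = 4, a[40] = 0, a[41] = 8, a[42] = 16, a[43] = 20, a[44] = 16, a[45] = 16, a[46] = 8, a[47] = 20, a[48] = 0, a[49] = 12, a[50] = 24, a[51] = 16, a[52] = 24, a[53] = 24.
Since (a[52], a[53]) = (a[4], a[5]) = (24, 24) (two consecutive terms determine the rest), the sequence is eventually periodic: after a pre-period of length 4 it cycles with period 48.
For i ≥ 4, a[i] depends only on (i - 4) mod 48. (1623 - 4) mod 48 = 35, so a[1623] = a[39] = 4.

4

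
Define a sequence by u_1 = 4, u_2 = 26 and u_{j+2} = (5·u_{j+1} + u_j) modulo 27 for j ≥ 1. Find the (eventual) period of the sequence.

Computing terms: u_1 = 4,  u_2 = 26,  u_3 = 26,  u_4 = 21,  u_5 = 23,  u_6 = 1,  u_7 = 1,  u_8 = 6,  u_9 = 4,  u_{10} = 26.
The sequence repeats with period 8.

8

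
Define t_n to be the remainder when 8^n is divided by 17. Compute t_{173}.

t_0 = 1; t_1 = 8; t_2 = 13; t_3 = 2; t_4 = 16; t_5 = 9; t_6 = 4; t_7 = 15; t_8 = 1.
Since t_8 = t_0 = 1, the sequence is periodic with period 8.
(173 - 0) mod 8 = 5, so t_{173} = t_5 = 9.

9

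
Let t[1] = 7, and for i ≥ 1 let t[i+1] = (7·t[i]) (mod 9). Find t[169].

7

Listing terms: t[1] = 7; t[2] = 4; t[3] = 1; t[4] = 7.
The sequence repeats with period 3.
So t[169] = t[1 + ((169-1) mod 3)] = t[1] = 7.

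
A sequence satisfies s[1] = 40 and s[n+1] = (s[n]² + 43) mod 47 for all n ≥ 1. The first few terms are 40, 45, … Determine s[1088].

s[1] = 40, s[2] = 45, s[3] = 0, s[4] = 43, s[5] = 12, s[6] = 46, s[7] = 44, s[8] = 5, s[9] = 21, s[10] = 14, s[11] = 4, s[12] = 12.
Since s[12] = s[5] = 12, the sequence is eventually periodic: after a pre-period of length 4 it cycles with period 7.
For n ≥ 5, s[n] depends only on (n - 5) mod 7. (1088 - 5) mod 7 = 5, so s[1088] = s[10] = 14.

14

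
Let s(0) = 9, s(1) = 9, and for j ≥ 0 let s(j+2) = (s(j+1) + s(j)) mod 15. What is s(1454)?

0

Computing terms: s(0) = 9; s(1) = 9; s(2) = 3; s(3) = 12; s(4) = 0; s(5) = 12; s(6) = 12; s(7) = 9; s(8) = 6; s(9) = 0; s(10) = 6; s(11) = 6; s(12) = 12; s(13) = 3; s(14) = 0; s(15) = 3; s(16) = 3; s(17) = 6; s(18) = 9; s(19) = 0; s(20) = 9; s(21) = 9.
Since (s(20), s(21)) = (s(0), s(1)) = (9, 9) (two consecutive terms determine the rest), the sequence is periodic with period 20.
(1454 - 0) mod 20 = 14, so s(1454) = s(14) = 0.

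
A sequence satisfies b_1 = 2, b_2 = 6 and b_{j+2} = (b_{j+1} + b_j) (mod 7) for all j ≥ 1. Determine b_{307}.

1

Listing terms: b_1 = 2; b_2 = 6; b_3 = 1; b_4 = 0; b_5 = 1; b_6 = 1; b_7 = 2; b_8 = 3; b_9 = 5; b_{10} = 1; b_{11} = 6; b_{12} = 0; b_{13} = 6; b_{14} = 6; b_{15} = 5; b_{16} = 4; b_{17} = 2; b_{18} = 6.
The sequence repeats with period 16.
(307 - 1) mod 16 = 2, so b_{307} = b_3 = 1.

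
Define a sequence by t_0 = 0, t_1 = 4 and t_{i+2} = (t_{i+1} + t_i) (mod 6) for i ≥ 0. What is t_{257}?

4

We have t_0 = 0,  t_1 = 4,  t_2 = 4,  t_3 = 2,  t_4 = 0,  t_5 = 2,  t_6 = 2,  t_7 = 4,  t_8 = 0,  t_9 = 4.
Since (t_8, t_9) = (t_0, t_1) = (0, 4) (two consecutive terms determine the rest), the sequence is periodic with period 8.
(257 - 0) mod 8 = 1, so t_{257} = t_1 = 4.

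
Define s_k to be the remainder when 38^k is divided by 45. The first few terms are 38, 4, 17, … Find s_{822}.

Listing terms: s_1 = 38, s_2 = 4, s_3 = 17, s_4 = 16, s_5 = 23, s_6 = 19, s_7 = 2, s_8 = 31, s_9 = 8, s_{10} = 34, s_{11} = 32, s_{12} = 1, s_{13} = 38.
The sequence repeats with period 12.
So s_{822} = s_{1 + ((822-1) mod 12)} = s_6 = 19.

19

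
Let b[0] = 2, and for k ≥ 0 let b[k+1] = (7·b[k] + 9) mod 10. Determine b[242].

0

Listing terms: b[0] = 2; b[1] = 3; b[2] = 0; b[3] = 9; b[4] = 2.
Since b[4] = b[0] = 2, the sequence is periodic with period 4.
So b[242] = b[0 + ((242-0) mod 4)] = b[2] = 0.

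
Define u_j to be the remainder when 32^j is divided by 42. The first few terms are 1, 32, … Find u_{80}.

u_0 = 1,  u_1 = 32,  u_2 = 16,  u_3 = 8,  u_4 = 4,  u_5 = 2,  u_6 = 22,  u_7 = 32.
Since u_7 = u_1 = 32, the sequence is eventually periodic: after a pre-period of length 1 it cycles with period 6.
For j ≥ 1, u_j depends only on (j - 1) mod 6. (80 - 1) mod 6 = 1, so u_{80} = u_2 = 16.

16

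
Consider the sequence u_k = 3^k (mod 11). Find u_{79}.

4

u_1 = 3,  u_2 = 9,  u_3 = 5,  u_4 = 4,  u_5 = 1,  u_6 = 3.
The sequence repeats with period 5.
So u_{79} = u_{1 + ((79-1) mod 5)} = u_4 = 4.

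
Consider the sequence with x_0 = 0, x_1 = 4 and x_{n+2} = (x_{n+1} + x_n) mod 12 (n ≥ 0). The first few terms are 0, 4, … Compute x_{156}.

0

Computing terms: x_0 = 0, x_1 = 4, x_2 = 4, x_3 = 8, x_4 = 0, x_5 = 8, x_6 = 8, x_7 = 4, x_8 = 0, x_9 = 4.
The sequence repeats with period 8.
(156 - 0) mod 8 = 4, so x_{156} = x_4 = 0.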